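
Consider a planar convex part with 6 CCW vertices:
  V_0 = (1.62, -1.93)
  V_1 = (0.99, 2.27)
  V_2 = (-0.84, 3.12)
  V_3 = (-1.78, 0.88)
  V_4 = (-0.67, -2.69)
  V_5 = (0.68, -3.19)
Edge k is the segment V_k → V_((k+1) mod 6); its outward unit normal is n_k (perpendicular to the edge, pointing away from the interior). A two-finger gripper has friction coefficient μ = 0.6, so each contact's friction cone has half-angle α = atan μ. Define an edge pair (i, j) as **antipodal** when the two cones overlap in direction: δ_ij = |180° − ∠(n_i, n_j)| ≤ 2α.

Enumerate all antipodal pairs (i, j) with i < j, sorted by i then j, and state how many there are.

α = atan 0.6 = 30.96°;  2α = 61.93°
n_0 = (+0.9889, +0.1483)
n_1 = (+0.4213, +0.9069)
n_2 = (-0.9221, +0.3870)
n_3 = (-0.9549, -0.2969)
n_4 = (-0.3473, -0.9377)
n_5 = (+0.8015, -0.5980)
  (0,1): δ = 123.44°  ·
  (0,2): δ = 31.30°  ✓
  (0,3): δ = 8.74°  ✓
  (0,4): δ = 61.15°  ✓
  (0,5): δ = 134.75°  ·
  (1,2): δ = 87.85°  ·
  (1,3): δ = 47.81°  ✓
  (1,4): δ = 4.59°  ✓
  (1,5): δ = 78.19°  ·
  (2,3): δ = 139.96°  ·
  (2,4): δ = 87.56°  ·
  (2,5): δ = 13.96°  ✓
  (3,4): δ = 127.59°  ·
  (3,5): δ = 54.00°  ✓
  (4,5): δ = 106.40°  ·
antipodal pairs: 7

count = 7; pairs: (0,2), (0,3), (0,4), (1,3), (1,4), (2,5), (3,5)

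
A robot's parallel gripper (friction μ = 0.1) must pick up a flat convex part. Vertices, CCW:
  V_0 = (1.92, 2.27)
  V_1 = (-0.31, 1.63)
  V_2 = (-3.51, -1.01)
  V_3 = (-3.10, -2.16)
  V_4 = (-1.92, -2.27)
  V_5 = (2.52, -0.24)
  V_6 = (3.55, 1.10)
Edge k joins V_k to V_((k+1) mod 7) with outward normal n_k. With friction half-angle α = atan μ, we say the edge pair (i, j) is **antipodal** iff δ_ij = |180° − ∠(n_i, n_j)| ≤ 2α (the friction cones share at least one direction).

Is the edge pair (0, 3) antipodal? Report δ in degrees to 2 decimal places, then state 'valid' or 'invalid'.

α = atan 0.1 = 5.71°;  2α = 11.42°
edge 0: e_0 = (-2.23, -0.64);  n_0 = (-0.2759, +0.9612)
edge 3: e_3 = (+1.18, -0.11);  n_3 = (-0.0928, -0.9957)
∠(n_0, n_3) = 158.66°
δ = |180° − 158.66°| = 21.34°
21.34° > 2α = 11.42°  →  invalid

δ = 21.34°, invalid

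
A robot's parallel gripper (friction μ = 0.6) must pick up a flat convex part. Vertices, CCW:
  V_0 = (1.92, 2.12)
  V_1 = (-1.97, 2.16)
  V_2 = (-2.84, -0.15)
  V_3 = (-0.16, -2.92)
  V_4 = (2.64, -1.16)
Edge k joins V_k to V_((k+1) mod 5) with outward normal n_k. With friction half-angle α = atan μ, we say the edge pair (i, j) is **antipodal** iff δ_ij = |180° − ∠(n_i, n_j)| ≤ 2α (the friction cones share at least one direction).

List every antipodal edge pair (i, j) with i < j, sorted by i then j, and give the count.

α = atan 0.6 = 30.96°;  2α = 61.93°
n_0 = (+0.0103, +0.9999)
n_1 = (-0.9358, +0.3525)
n_2 = (-0.7187, -0.6953)
n_3 = (+0.5322, -0.8466)
n_4 = (+0.9767, +0.2144)
  (0,1): δ = 110.05°  ·
  (0,2): δ = 45.36°  ✓
  (0,3): δ = 32.74°  ✓
  (0,4): δ = 102.97°  ·
  (1,2): δ = 115.31°  ·
  (1,3): δ = 37.21°  ✓
  (1,4): δ = 33.02°  ✓
  (2,3): δ = 101.90°  ·
  (2,4): δ = 31.67°  ✓
  (3,4): δ = 109.77°  ·
antipodal pairs: 5

count = 5; pairs: (0,2), (0,3), (1,3), (1,4), (2,4)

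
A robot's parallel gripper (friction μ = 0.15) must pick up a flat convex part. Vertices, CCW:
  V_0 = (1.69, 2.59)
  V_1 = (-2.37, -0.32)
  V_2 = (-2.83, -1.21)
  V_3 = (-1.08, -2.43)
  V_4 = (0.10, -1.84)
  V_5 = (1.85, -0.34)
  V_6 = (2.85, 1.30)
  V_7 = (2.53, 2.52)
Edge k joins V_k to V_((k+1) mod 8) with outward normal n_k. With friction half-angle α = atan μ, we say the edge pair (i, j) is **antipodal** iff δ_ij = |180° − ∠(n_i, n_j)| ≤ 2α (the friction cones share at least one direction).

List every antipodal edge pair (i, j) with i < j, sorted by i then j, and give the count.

α = atan 0.15 = 8.53°;  2α = 17.06°
n_0 = (-0.5826, +0.8128)
n_1 = (-0.8884, +0.4592)
n_2 = (-0.5719, -0.8203)
n_3 = (+0.4472, -0.8944)
n_4 = (+0.6508, -0.7593)
n_5 = (+0.8538, -0.5206)
n_6 = (+0.9673, +0.2537)
n_7 = (+0.0830, +0.9965)
  (0,1): δ = 152.96°  ·
  (0,2): δ = 70.51°  ·
  (0,3): δ = 9.07°  ✓
  (0,4): δ = 4.97°  ✓
  (0,5): δ = 23.00°  ·
  (0,6): δ = 69.07°  ·
  (0,7): δ = 139.61°  ·
  (1,2): δ = 97.55°  ·
  (1,3): δ = 36.10°  ·
  (1,4): δ = 22.07°  ·
  (1,5): δ = 4.04°  ✓
  (1,6): δ = 42.03°  ·
  (1,7): δ = 112.57°  ·
  (2,3): δ = 118.55°  ·
  (2,4): δ = 104.52°  ·
  (2,5): δ = 86.49°  ·
  (2,6): δ = 40.42°  ·
  (2,7): δ = 30.12°  ·
  (3,4): δ = 165.96°  ·
  (3,5): δ = 147.94°  ·
  (3,6): δ = 101.87°  ·
  (3,7): δ = 31.33°  ·
  (4,5): δ = 161.97°  ·
  (4,6): δ = 115.90°  ·
  (4,7): δ = 45.36°  ·
  (5,6): δ = 133.93°  ·
  (5,7): δ = 63.39°  ·
  (6,7): δ = 109.46°  ·
antipodal pairs: 3

count = 3; pairs: (0,3), (0,4), (1,5)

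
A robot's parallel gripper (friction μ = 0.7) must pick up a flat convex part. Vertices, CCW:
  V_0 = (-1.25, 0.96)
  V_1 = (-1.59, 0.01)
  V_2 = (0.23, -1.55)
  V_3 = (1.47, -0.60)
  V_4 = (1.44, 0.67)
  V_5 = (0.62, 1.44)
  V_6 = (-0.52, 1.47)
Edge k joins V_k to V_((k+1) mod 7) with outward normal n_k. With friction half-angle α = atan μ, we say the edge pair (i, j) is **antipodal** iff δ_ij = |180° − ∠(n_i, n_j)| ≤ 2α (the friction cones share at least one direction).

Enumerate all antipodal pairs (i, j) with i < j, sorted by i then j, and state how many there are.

α = atan 0.7 = 34.99°;  2α = 69.98°
n_0 = (-0.9415, +0.3370)
n_1 = (-0.6508, -0.7593)
n_2 = (+0.6082, -0.7938)
n_3 = (+0.9997, +0.0236)
n_4 = (+0.6845, +0.7290)
n_5 = (+0.0263, +0.9997)
n_6 = (-0.5727, +0.8198)
  (0,1): δ = 110.91°  ·
  (0,2): δ = 32.85°  ✓
  (0,3): δ = 21.05°  ✓
  (0,4): δ = 66.49°  ✓
  (0,5): δ = 108.18°  ·
  (0,6): δ = 144.63°  ·
  (1,2): δ = 101.94°  ·
  (1,3): δ = 48.05°  ✓
  (1,4): δ = 2.60°  ✓
  (1,5): δ = 39.09°  ✓
  (1,6): δ = 75.54°  ·
  (2,3): δ = 126.10°  ·
  (2,4): δ = 80.66°  ·
  (2,5): δ = 38.96°  ✓
  (2,6): δ = 2.52°  ✓
  (3,4): δ = 134.55°  ·
  (3,5): δ = 92.86°  ·
  (3,6): δ = 56.41°  ✓
  (4,5): δ = 138.31°  ·
  (4,6): δ = 101.86°  ·
  (5,6): δ = 143.55°  ·
antipodal pairs: 9

count = 9; pairs: (0,2), (0,3), (0,4), (1,3), (1,4), (1,5), (2,5), (2,6), (3,6)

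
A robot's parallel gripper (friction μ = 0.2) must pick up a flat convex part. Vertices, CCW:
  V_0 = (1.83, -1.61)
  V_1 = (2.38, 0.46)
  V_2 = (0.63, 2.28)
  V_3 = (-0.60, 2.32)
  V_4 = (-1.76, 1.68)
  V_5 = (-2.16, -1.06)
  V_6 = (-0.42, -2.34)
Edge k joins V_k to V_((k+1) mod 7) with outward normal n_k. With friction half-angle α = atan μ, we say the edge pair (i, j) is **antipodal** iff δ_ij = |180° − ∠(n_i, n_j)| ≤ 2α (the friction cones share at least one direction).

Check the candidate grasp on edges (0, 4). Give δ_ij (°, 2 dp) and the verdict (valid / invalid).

δ = 6.57°, valid

α = atan 0.2 = 11.31°;  2α = 22.62°
edge 0: e_0 = (+0.55, +2.07);  n_0 = (+0.9665, -0.2568)
edge 4: e_4 = (-0.40, -2.74);  n_4 = (-0.9895, +0.1445)
∠(n_0, n_4) = 173.43°
δ = |180° − 173.43°| = 6.57°
6.57° ≤ 2α = 22.62°  →  valid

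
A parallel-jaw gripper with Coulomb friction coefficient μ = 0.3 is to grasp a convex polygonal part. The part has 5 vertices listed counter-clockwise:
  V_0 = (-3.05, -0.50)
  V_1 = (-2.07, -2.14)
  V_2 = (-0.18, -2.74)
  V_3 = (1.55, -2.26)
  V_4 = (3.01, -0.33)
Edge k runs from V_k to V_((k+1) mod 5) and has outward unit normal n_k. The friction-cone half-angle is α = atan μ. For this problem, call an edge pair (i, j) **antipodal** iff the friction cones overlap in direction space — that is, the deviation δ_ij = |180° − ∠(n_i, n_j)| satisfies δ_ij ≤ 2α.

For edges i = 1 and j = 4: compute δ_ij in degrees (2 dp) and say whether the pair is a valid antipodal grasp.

δ = 19.22°, valid

α = atan 0.3 = 16.70°;  2α = 33.40°
edge 1: e_1 = (+1.89, -0.60);  n_1 = (-0.3026, -0.9531)
edge 4: e_4 = (-6.06, -0.17);  n_4 = (-0.0280, +0.9996)
∠(n_1, n_4) = 160.78°
δ = |180° − 160.78°| = 19.22°
19.22° ≤ 2α = 33.40°  →  valid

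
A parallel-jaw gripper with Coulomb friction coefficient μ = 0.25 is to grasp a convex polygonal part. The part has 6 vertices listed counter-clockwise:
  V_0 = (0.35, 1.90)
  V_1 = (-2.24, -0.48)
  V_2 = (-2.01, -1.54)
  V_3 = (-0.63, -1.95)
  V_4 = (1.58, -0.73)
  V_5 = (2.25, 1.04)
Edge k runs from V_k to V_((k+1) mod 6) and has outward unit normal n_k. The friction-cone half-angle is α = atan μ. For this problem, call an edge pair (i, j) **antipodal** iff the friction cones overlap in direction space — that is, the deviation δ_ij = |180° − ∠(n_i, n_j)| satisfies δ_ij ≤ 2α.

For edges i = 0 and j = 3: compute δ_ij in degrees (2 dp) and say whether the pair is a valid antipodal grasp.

δ = 13.68°, valid

α = atan 0.25 = 14.04°;  2α = 28.07°
edge 0: e_0 = (-2.59, -2.38);  n_0 = (-0.6766, +0.7363)
edge 3: e_3 = (+2.21, +1.22);  n_3 = (+0.4833, -0.8755)
∠(n_0, n_3) = 166.32°
δ = |180° − 166.32°| = 13.68°
13.68° ≤ 2α = 28.07°  →  valid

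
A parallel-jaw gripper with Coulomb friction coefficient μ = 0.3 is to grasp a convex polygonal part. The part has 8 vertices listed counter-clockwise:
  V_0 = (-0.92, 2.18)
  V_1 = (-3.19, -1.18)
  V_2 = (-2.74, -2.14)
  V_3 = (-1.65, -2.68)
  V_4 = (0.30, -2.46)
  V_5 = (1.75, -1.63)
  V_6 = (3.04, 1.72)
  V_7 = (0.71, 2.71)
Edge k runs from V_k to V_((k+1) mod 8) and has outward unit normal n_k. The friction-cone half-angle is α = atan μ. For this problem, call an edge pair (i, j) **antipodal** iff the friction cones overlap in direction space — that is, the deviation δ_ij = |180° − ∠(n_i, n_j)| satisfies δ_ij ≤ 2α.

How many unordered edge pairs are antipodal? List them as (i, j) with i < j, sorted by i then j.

α = atan 0.3 = 16.70°;  2α = 33.40°
n_0 = (-0.8286, +0.5598)
n_1 = (-0.9055, -0.4244)
n_2 = (-0.4439, -0.8961)
n_3 = (+0.1121, -0.9937)
n_4 = (+0.4968, -0.8679)
n_5 = (+0.9332, -0.3594)
n_6 = (+0.3911, +0.9204)
n_7 = (-0.3092, +0.9510)
  (0,1): δ = 120.84°  ·
  (0,2): δ = 82.31°  ·
  (0,3): δ = 49.52°  ·
  (0,4): δ = 26.17°  ✓
  (0,5): δ = 12.98°  ✓
  (0,6): δ = 101.02°  ·
  (0,7): δ = 142.05°  ·
  (1,2): δ = 141.47°  ·
  (1,3): δ = 108.68°  ·
  (1,4): δ = 85.33°  ·
  (1,5): δ = 46.18°  ·
  (1,6): δ = 41.86°  ·
  (1,7): δ = 82.90°  ·
  (2,3): δ = 147.21°  ·
  (2,4): δ = 123.86°  ·
  (2,5): δ = 84.71°  ·
  (2,6): δ = 3.33°  ✓
  (2,7): δ = 44.37°  ·
  (3,4): δ = 156.65°  ·
  (3,5): δ = 117.50°  ·
  (3,6): δ = 29.46°  ✓
  (3,7): δ = 11.58°  ✓
  (4,5): δ = 140.85°  ·
  (4,6): δ = 52.81°  ·
  (4,7): δ = 11.78°  ✓
  (5,6): δ = 91.96°  ·
  (5,7): δ = 50.93°  ·
  (6,7): δ = 138.97°  ·
antipodal pairs: 6

count = 6; pairs: (0,4), (0,5), (2,6), (3,6), (3,7), (4,7)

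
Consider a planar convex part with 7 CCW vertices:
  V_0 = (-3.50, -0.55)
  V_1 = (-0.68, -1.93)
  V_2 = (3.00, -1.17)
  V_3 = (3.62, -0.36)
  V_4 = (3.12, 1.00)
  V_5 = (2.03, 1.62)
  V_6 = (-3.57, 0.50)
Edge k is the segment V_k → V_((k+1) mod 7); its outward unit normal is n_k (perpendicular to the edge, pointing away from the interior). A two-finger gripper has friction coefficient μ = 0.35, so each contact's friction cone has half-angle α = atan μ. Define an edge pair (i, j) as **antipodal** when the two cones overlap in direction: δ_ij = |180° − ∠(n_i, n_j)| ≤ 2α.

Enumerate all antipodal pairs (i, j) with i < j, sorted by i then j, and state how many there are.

α = atan 0.35 = 19.29°;  2α = 38.58°
n_0 = (-0.4396, -0.8982)
n_1 = (+0.2023, -0.9793)
n_2 = (+0.7941, -0.6078)
n_3 = (+0.9386, +0.3451)
n_4 = (+0.4944, +0.8692)
n_5 = (-0.1961, +0.9806)
n_6 = (-0.9978, -0.0665)
  (0,1): δ = 142.26°  ·
  (0,2): δ = 101.36°  ·
  (0,3): δ = 43.74°  ·
  (0,4): δ = 3.56°  ✓
  (0,5): δ = 37.39°  ✓
  (0,6): δ = 119.89°  ·
  (1,2): δ = 139.10°  ·
  (1,3): δ = 81.48°  ·
  (1,4): δ = 41.30°  ·
  (1,5): δ = 0.36°  ✓
  (1,6): δ = 82.15°  ·
  (2,3): δ = 122.38°  ·
  (2,4): δ = 82.20°  ·
  (2,5): δ = 41.26°  ·
  (2,6): δ = 41.25°  ·
  (3,4): δ = 139.82°  ·
  (3,5): δ = 98.88°  ·
  (3,6): δ = 16.37°  ✓
  (4,5): δ = 139.06°  ·
  (4,6): δ = 56.55°  ·
  (5,6): δ = 97.50°  ·
antipodal pairs: 4

count = 4; pairs: (0,4), (0,5), (1,5), (3,6)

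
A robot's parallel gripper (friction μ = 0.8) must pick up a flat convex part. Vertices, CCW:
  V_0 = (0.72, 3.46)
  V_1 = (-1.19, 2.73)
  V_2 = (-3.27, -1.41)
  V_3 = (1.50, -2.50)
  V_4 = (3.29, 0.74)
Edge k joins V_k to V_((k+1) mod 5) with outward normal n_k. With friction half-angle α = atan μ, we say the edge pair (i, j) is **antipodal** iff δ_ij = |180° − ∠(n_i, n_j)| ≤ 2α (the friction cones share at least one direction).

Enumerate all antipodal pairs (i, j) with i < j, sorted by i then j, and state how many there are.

count = 6; pairs: (0,2), (0,3), (1,2), (1,3), (1,4), (2,4)

α = atan 0.8 = 38.66°;  2α = 77.32°
n_0 = (-0.3570, +0.9341)
n_1 = (-0.8936, +0.4489)
n_2 = (-0.2228, -0.9749)
n_3 = (+0.8753, -0.4836)
n_4 = (+0.7269, +0.6868)
  (0,1): δ = 137.59°  ·
  (0,2): δ = 33.79°  ✓
  (0,3): δ = 40.16°  ✓
  (0,4): δ = 112.46°  ·
  (1,2): δ = 76.20°  ✓
  (1,3): δ = 2.24°  ✓
  (1,4): δ = 70.05°  ✓
  (2,3): δ = 106.05°  ·
  (2,4): δ = 33.75°  ✓
  (3,4): δ = 107.70°  ·
antipodal pairs: 6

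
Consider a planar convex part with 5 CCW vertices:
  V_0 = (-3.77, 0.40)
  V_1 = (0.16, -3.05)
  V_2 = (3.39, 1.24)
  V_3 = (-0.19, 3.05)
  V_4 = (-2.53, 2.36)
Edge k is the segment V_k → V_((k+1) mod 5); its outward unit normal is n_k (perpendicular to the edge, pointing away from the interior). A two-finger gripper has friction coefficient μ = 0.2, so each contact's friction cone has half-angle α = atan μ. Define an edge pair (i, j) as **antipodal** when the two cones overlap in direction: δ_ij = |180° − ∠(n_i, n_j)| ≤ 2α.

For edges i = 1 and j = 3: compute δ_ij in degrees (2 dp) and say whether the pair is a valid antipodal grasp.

α = atan 0.2 = 11.31°;  2α = 22.62°
edge 1: e_1 = (+3.23, +4.29);  n_1 = (+0.7989, -0.6015)
edge 3: e_3 = (-2.34, -0.69);  n_3 = (-0.2828, +0.9592)
∠(n_1, n_3) = 143.41°
δ = |180° − 143.41°| = 36.59°
36.59° > 2α = 22.62°  →  invalid

δ = 36.59°, invalid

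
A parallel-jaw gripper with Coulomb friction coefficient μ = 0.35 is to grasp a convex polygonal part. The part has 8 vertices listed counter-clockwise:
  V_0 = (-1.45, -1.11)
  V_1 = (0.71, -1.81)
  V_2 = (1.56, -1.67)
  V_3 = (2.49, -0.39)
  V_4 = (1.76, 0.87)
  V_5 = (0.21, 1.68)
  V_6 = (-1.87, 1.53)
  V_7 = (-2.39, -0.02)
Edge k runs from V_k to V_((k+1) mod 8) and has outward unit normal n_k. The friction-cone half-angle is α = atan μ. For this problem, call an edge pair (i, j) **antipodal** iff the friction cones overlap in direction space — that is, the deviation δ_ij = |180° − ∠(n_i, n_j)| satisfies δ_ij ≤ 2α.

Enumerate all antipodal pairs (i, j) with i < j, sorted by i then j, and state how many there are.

count = 7; pairs: (0,4), (0,5), (1,4), (1,5), (2,6), (3,7), (4,7)

α = atan 0.35 = 19.29°;  2α = 38.58°
n_0 = (-0.3083, -0.9513)
n_1 = (+0.1625, -0.9867)
n_2 = (+0.8090, -0.5878)
n_3 = (+0.8653, +0.5013)
n_4 = (+0.4632, +0.8863)
n_5 = (-0.0719, +0.9974)
n_6 = (-0.9481, +0.3181)
n_7 = (-0.7573, -0.6531)
  (0,1): δ = 152.69°  ·
  (0,2): δ = 108.04°  ·
  (0,3): δ = 41.96°  ·
  (0,4): δ = 9.63°  ✓
  (0,5): δ = 22.08°  ✓
  (0,6): δ = 89.41°  ·
  (0,7): δ = 148.73°  ·
  (1,2): δ = 135.35°  ·
  (1,3): δ = 69.27°  ·
  (1,4): δ = 36.94°  ✓
  (1,5): δ = 5.23°  ✓
  (1,6): δ = 62.10°  ·
  (1,7): δ = 121.42°  ·
  (2,3): δ = 113.91°  ·
  (2,4): δ = 81.59°  ·
  (2,5): δ = 49.87°  ·
  (2,6): δ = 17.45°  ✓
  (2,7): δ = 76.77°  ·
  (3,4): δ = 147.68°  ·
  (3,5): δ = 115.96°  ·
  (3,6): δ = 48.63°  ·
  (3,7): δ = 10.69°  ✓
  (4,5): δ = 148.28°  ·
  (4,6): δ = 80.96°  ·
  (4,7): δ = 21.64°  ✓
  (5,6): δ = 112.67°  ·
  (5,7): δ = 53.35°  ·
  (6,7): δ = 120.68°  ·
antipodal pairs: 7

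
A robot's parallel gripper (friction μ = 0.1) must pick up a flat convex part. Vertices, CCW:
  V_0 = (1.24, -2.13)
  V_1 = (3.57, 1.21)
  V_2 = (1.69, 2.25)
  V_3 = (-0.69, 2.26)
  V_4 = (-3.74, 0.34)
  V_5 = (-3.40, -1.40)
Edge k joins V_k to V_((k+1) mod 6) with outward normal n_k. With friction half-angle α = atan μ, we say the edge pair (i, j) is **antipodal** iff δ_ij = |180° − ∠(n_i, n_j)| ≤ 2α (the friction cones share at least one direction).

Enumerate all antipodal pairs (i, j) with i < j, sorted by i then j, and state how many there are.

α = atan 0.1 = 5.71°;  2α = 11.42°
n_0 = (+0.8202, -0.5721)
n_1 = (+0.4841, +0.8750)
n_2 = (+0.0042, +1.0000)
n_3 = (-0.5327, +0.8463)
n_4 = (-0.9814, -0.1918)
n_5 = (-0.1554, -0.9878)
  (0,1): δ = 84.05°  ·
  (0,2): δ = 55.34°  ·
  (0,3): δ = 22.91°  ·
  (0,4): δ = 45.96°  ·
  (0,5): δ = 115.96°  ·
  (1,2): δ = 151.29°  ·
  (1,3): δ = 118.86°  ·
  (1,4): δ = 49.99°  ·
  (1,5): δ = 20.01°  ·
  (2,3): δ = 147.57°  ·
  (2,4): δ = 78.70°  ·
  (2,5): δ = 8.70°  ✓
  (3,4): δ = 111.13°  ·
  (3,5): δ = 41.13°  ·
  (4,5): δ = 110.00°  ·
antipodal pairs: 1

count = 1; pairs: (2,5)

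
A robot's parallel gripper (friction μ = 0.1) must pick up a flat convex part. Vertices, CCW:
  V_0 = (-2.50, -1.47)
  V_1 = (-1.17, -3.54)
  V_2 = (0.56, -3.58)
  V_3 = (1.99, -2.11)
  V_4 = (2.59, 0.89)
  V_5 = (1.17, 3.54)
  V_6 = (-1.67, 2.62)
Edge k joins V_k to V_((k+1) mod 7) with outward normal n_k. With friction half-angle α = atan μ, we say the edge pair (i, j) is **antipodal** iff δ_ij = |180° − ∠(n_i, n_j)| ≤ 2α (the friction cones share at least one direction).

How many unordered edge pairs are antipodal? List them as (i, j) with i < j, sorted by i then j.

count = 2; pairs: (0,4), (3,6)

α = atan 0.1 = 5.71°;  2α = 11.42°
n_0 = (-0.8413, -0.5406)
n_1 = (-0.0231, -0.9997)
n_2 = (+0.7168, -0.6973)
n_3 = (+0.9806, -0.1961)
n_4 = (+0.8814, +0.4723)
n_5 = (-0.3082, +0.9513)
n_6 = (-0.9800, +0.1989)
  (0,1): δ = 124.05°  ·
  (0,2): δ = 76.93°  ·
  (0,3): δ = 44.03°  ·
  (0,4): δ = 4.54°  ✓
  (0,5): δ = 75.23°  ·
  (0,6): δ = 135.81°  ·
  (1,2): δ = 132.89°  ·
  (1,3): δ = 99.99°  ·
  (1,4): δ = 60.49°  ·
  (1,5): δ = 19.27°  ·
  (1,6): δ = 79.85°  ·
  (2,3): δ = 147.10°  ·
  (2,4): δ = 107.61°  ·
  (2,5): δ = 27.84°  ·
  (2,6): δ = 32.74°  ·
  (3,4): δ = 140.51°  ·
  (3,5): δ = 60.74°  ·
  (3,6): δ = 0.16°  ✓
  (4,5): δ = 100.24°  ·
  (4,6): δ = 39.66°  ·
  (5,6): δ = 119.42°  ·
antipodal pairs: 2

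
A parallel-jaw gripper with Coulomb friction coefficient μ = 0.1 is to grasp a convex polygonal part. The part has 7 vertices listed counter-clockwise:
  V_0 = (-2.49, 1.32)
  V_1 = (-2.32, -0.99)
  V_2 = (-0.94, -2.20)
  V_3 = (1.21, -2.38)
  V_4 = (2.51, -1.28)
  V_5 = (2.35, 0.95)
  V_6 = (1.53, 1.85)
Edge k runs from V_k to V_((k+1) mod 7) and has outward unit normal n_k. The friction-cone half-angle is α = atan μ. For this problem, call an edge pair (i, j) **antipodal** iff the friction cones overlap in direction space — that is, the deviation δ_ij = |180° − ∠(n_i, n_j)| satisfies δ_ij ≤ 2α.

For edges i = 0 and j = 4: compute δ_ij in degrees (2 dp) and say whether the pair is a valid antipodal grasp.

δ = 0.11°, valid

α = atan 0.1 = 5.71°;  2α = 11.42°
edge 0: e_0 = (+0.17, -2.31);  n_0 = (-0.9973, -0.0734)
edge 4: e_4 = (-0.16, +2.23);  n_4 = (+0.9974, +0.0716)
∠(n_0, n_4) = 179.89°
δ = |180° − 179.89°| = 0.11°
0.11° ≤ 2α = 11.42°  →  valid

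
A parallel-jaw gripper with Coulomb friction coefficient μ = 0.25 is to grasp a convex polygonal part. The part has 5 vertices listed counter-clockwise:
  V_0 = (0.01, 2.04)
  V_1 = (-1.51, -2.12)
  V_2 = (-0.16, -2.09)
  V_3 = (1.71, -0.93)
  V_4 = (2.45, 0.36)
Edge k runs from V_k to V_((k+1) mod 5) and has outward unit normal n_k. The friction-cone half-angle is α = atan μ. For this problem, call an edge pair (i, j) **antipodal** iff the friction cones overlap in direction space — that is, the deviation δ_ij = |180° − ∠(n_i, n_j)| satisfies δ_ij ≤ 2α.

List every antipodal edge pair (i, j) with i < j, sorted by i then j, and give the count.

α = atan 0.25 = 14.04°;  2α = 28.07°
n_0 = (-0.9393, +0.3432)
n_1 = (+0.0222, -0.9998)
n_2 = (+0.5271, -0.8498)
n_3 = (+0.8674, -0.4976)
n_4 = (+0.5671, +0.8236)
  (0,1): δ = 68.66°  ·
  (0,2): δ = 38.12°  ·
  (0,3): δ = 9.77°  ✓
  (0,4): δ = 75.52°  ·
  (1,2): δ = 149.46°  ·
  (1,3): δ = 121.11°  ·
  (1,4): δ = 35.82°  ·
  (2,3): δ = 151.65°  ·
  (2,4): δ = 66.36°  ·
  (3,4): δ = 94.71°  ·
antipodal pairs: 1

count = 1; pairs: (0,3)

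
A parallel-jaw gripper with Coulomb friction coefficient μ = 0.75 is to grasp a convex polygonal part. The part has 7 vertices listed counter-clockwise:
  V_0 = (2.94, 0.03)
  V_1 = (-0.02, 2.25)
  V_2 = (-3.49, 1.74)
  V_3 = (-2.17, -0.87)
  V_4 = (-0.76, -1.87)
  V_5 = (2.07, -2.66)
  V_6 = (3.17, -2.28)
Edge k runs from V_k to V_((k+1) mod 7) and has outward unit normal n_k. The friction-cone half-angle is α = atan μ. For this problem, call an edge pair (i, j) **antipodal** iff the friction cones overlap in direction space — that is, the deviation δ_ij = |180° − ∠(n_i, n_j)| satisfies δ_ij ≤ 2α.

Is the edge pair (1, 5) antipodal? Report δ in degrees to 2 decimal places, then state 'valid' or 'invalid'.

α = atan 0.75 = 36.87°;  2α = 73.74°
edge 1: e_1 = (-3.47, -0.51);  n_1 = (-0.1454, +0.9894)
edge 5: e_5 = (+1.10, +0.38);  n_5 = (+0.3265, -0.9452)
∠(n_1, n_5) = 169.30°
δ = |180° − 169.30°| = 10.70°
10.70° ≤ 2α = 73.74°  →  valid

δ = 10.70°, valid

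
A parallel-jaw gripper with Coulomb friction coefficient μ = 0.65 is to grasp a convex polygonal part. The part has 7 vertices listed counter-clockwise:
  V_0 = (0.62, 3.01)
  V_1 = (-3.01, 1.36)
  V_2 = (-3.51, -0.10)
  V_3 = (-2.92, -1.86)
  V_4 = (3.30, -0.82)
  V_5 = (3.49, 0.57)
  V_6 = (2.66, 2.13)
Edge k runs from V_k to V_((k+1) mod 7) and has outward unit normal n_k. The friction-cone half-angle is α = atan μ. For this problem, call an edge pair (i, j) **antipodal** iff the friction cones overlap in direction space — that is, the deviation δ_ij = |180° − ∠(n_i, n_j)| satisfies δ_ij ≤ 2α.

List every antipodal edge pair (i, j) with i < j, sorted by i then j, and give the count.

α = atan 0.65 = 33.02°;  2α = 66.05°
n_0 = (-0.4138, +0.9104)
n_1 = (-0.9461, +0.3240)
n_2 = (-0.9481, -0.3178)
n_3 = (+0.1649, -0.9863)
n_4 = (+0.9908, -0.1354)
n_5 = (+0.8828, +0.4697)
n_6 = (+0.3961, +0.9182)
  (0,1): δ = 133.35°  ·
  (0,2): δ = 95.91°  ·
  (0,3): δ = 14.95°  ✓
  (0,4): δ = 57.77°  ✓
  (0,5): δ = 93.57°  ·
  (0,6): δ = 132.22°  ·
  (1,2): δ = 142.56°  ·
  (1,3): δ = 61.60°  ✓
  (1,4): δ = 11.12°  ✓
  (1,5): δ = 46.92°  ✓
  (1,6): δ = 85.57°  ·
  (2,3): δ = 99.04°  ·
  (2,4): δ = 26.32°  ✓
  (2,5): δ = 9.48°  ✓
  (2,6): δ = 48.13°  ✓
  (3,4): δ = 107.28°  ·
  (3,5): δ = 71.48°  ·
  (3,6): δ = 32.83°  ✓
  (4,5): δ = 144.20°  ·
  (4,6): δ = 105.55°  ·
  (5,6): δ = 141.35°  ·
antipodal pairs: 9

count = 9; pairs: (0,3), (0,4), (1,3), (1,4), (1,5), (2,4), (2,5), (2,6), (3,6)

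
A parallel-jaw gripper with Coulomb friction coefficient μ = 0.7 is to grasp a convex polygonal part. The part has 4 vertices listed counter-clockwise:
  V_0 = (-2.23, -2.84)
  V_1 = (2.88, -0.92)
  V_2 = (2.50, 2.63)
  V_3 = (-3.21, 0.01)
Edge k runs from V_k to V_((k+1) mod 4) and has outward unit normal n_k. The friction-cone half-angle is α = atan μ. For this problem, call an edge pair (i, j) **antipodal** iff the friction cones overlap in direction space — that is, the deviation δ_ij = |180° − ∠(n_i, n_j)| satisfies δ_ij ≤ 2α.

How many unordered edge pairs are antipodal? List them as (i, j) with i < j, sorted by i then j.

α = atan 0.7 = 34.99°;  2α = 69.98°
n_0 = (+0.3517, -0.9361)
n_1 = (+0.9943, +0.1064)
n_2 = (-0.4170, +0.9089)
n_3 = (-0.9457, -0.3252)
  (0,1): δ = 104.48°  ·
  (0,2): δ = 4.05°  ✓
  (0,3): δ = 88.38°  ·
  (1,2): δ = 71.46°  ·
  (1,3): δ = 12.87°  ✓
  (2,3): δ = 95.67°  ·
antipodal pairs: 2

count = 2; pairs: (0,2), (1,3)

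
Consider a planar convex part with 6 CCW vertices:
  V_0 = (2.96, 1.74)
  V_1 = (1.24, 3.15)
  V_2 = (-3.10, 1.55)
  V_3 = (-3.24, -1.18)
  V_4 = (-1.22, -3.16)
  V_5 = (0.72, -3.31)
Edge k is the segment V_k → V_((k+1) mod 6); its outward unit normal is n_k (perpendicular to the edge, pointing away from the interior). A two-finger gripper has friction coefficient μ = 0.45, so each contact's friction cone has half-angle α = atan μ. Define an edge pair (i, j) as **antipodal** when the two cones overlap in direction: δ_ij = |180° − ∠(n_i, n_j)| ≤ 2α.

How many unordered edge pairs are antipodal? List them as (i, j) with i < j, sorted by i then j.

count = 5; pairs: (0,3), (0,4), (1,4), (1,5), (2,5)

α = atan 0.45 = 24.23°;  2α = 48.46°
n_0 = (+0.6340, +0.7734)
n_1 = (-0.3459, +0.9383)
n_2 = (-0.9987, +0.0512)
n_3 = (-0.7000, -0.7141)
n_4 = (-0.0771, -0.9970)
n_5 = (+0.9141, -0.4055)
  (0,1): δ = 120.42°  ·
  (0,2): δ = 53.59°  ·
  (0,3): δ = 5.08°  ✓
  (0,4): δ = 34.92°  ✓
  (0,5): δ = 105.42°  ·
  (1,2): δ = 113.17°  ·
  (1,3): δ = 64.66°  ·
  (1,4): δ = 24.66°  ✓
  (1,5): δ = 45.84°  ✓
  (2,3): δ = 131.49°  ·
  (2,4): δ = 91.49°  ·
  (2,5): δ = 20.98°  ✓
  (3,4): δ = 139.99°  ·
  (3,5): δ = 69.49°  ·
  (4,5): δ = 109.50°  ·
antipodal pairs: 5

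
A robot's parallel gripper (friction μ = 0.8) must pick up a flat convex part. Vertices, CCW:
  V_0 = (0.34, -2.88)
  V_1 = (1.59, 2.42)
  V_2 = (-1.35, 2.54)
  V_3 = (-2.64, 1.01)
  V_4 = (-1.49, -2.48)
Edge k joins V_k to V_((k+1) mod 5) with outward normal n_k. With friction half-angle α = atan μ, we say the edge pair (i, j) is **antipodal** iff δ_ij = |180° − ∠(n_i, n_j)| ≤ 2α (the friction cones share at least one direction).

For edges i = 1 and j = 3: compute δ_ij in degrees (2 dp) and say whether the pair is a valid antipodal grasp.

α = atan 0.8 = 38.66°;  2α = 77.32°
edge 1: e_1 = (-2.94, +0.12);  n_1 = (+0.0408, +0.9992)
edge 3: e_3 = (+1.15, -3.49);  n_3 = (-0.9498, -0.3130)
∠(n_1, n_3) = 110.58°
δ = |180° − 110.58°| = 69.42°
69.42° ≤ 2α = 77.32°  →  valid

δ = 69.42°, valid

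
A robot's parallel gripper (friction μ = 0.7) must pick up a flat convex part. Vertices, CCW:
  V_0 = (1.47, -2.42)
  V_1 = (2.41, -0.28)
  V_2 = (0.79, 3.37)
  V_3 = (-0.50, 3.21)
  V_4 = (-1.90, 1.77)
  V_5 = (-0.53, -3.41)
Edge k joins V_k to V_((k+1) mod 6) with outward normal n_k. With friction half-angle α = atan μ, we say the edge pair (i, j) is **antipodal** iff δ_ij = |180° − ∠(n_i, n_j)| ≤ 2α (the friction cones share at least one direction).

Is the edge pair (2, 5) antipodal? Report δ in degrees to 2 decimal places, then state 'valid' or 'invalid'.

δ = 19.27°, valid

α = atan 0.7 = 34.99°;  2α = 69.98°
edge 2: e_2 = (-1.29, -0.16);  n_2 = (-0.1231, +0.9924)
edge 5: e_5 = (+2.00, +0.99);  n_5 = (+0.4436, -0.8962)
∠(n_2, n_5) = 160.73°
δ = |180° − 160.73°| = 19.27°
19.27° ≤ 2α = 69.98°  →  valid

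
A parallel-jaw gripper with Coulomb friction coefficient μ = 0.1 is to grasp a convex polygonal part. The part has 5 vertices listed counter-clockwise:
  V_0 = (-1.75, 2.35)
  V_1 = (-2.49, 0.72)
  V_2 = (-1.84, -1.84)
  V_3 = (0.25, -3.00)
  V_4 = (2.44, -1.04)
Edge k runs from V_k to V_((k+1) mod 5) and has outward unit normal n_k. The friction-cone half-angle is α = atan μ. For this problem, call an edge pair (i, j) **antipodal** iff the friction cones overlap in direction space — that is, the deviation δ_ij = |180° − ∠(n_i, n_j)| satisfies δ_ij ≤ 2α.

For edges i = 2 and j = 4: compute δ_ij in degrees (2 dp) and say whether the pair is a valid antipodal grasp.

δ = 9.94°, valid

α = atan 0.1 = 5.71°;  2α = 11.42°
edge 2: e_2 = (+2.09, -1.16);  n_2 = (-0.4853, -0.8744)
edge 4: e_4 = (-4.19, +3.39);  n_4 = (+0.6290, +0.7774)
∠(n_2, n_4) = 170.06°
δ = |180° − 170.06°| = 9.94°
9.94° ≤ 2α = 11.42°  →  valid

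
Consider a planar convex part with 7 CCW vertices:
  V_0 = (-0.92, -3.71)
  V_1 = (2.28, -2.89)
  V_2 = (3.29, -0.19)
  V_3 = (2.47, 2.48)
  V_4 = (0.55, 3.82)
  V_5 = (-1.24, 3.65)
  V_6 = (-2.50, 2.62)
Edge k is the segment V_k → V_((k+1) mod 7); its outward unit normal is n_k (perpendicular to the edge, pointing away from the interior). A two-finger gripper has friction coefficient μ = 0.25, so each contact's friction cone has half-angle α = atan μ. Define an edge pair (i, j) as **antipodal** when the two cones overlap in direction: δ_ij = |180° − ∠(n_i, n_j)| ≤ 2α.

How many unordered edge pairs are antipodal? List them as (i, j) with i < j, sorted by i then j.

count = 3; pairs: (0,4), (0,5), (2,6)

α = atan 0.25 = 14.04°;  2α = 28.07°
n_0 = (+0.2482, -0.9687)
n_1 = (+0.9366, -0.3504)
n_2 = (+0.9559, +0.2936)
n_3 = (+0.5723, +0.8200)
n_4 = (-0.0945, +0.9955)
n_5 = (-0.6329, +0.7742)
n_6 = (-0.9702, -0.2422)
  (0,1): δ = 124.88°  ·
  (0,2): δ = 87.30°  ·
  (0,3): δ = 49.28°  ·
  (0,4): δ = 8.95°  ✓
  (0,5): δ = 24.89°  ✓
  (0,6): δ = 89.64°  ·
  (1,2): δ = 142.42°  ·
  (1,3): δ = 104.40°  ·
  (1,4): δ = 64.07°  ·
  (1,5): δ = 30.23°  ·
  (1,6): δ = 34.52°  ·
  (2,3): δ = 141.98°  ·
  (2,4): δ = 101.65°  ·
  (2,5): δ = 67.81°  ·
  (2,6): δ = 3.06°  ✓
  (3,4): δ = 139.66°  ·
  (3,5): δ = 105.82°  ·
  (3,6): δ = 41.07°  ·
  (4,5): δ = 146.16°  ·
  (4,6): δ = 81.41°  ·
  (5,6): δ = 115.25°  ·
antipodal pairs: 3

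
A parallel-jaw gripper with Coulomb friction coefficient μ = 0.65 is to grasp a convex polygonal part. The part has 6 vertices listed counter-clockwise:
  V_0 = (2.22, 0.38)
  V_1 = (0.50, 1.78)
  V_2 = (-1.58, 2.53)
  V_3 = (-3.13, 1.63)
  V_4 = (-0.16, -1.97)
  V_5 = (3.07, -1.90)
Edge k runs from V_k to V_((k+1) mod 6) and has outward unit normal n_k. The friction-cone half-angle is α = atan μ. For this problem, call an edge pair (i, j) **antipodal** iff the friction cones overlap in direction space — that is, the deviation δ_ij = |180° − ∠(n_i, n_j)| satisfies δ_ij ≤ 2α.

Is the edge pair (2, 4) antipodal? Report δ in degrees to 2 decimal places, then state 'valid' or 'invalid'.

α = atan 0.65 = 33.02°;  2α = 66.05°
edge 2: e_2 = (-1.55, -0.90);  n_2 = (-0.5021, +0.8648)
edge 4: e_4 = (+3.23, +0.07);  n_4 = (+0.0217, -0.9998)
∠(n_2, n_4) = 151.10°
δ = |180° − 151.10°| = 28.90°
28.90° ≤ 2α = 66.05°  →  valid

δ = 28.90°, valid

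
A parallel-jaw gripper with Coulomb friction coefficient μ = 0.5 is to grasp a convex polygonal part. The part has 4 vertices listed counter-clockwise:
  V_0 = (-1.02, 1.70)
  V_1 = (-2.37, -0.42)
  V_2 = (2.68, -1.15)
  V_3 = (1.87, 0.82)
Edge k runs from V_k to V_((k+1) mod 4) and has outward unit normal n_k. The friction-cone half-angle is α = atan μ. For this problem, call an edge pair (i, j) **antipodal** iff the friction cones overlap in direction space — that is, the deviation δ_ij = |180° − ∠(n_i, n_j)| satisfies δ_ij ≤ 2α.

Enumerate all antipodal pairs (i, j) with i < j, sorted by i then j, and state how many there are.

α = atan 0.5 = 26.57°;  2α = 53.13°
n_0 = (-0.8435, +0.5371)
n_1 = (-0.1431, -0.9897)
n_2 = (+0.9249, +0.3803)
n_3 = (+0.2913, +0.9566)
  (0,1): δ = 65.74°  ·
  (0,2): δ = 54.84°  ·
  (0,3): δ = 105.55°  ·
  (1,2): δ = 59.42°  ·
  (1,3): δ = 8.71°  ✓
  (2,3): δ = 129.29°  ·
antipodal pairs: 1

count = 1; pairs: (1,3)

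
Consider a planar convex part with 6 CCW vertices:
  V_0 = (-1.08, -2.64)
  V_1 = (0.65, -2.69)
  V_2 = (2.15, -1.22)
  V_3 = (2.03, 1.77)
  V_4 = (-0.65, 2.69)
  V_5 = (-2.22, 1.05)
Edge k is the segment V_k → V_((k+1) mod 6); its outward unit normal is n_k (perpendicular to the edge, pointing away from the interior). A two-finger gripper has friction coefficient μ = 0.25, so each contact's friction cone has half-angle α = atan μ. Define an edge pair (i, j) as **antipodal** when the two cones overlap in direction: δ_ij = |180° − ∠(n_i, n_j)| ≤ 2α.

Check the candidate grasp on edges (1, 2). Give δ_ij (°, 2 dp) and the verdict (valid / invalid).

α = atan 0.25 = 14.04°;  2α = 28.07°
edge 1: e_1 = (+1.50, +1.47);  n_1 = (+0.6999, -0.7142)
edge 2: e_2 = (-0.12, +2.99);  n_2 = (+0.9992, +0.0401)
∠(n_1, n_2) = 47.88°
δ = |180° − 47.88°| = 132.12°
132.12° > 2α = 28.07°  →  invalid

δ = 132.12°, invalid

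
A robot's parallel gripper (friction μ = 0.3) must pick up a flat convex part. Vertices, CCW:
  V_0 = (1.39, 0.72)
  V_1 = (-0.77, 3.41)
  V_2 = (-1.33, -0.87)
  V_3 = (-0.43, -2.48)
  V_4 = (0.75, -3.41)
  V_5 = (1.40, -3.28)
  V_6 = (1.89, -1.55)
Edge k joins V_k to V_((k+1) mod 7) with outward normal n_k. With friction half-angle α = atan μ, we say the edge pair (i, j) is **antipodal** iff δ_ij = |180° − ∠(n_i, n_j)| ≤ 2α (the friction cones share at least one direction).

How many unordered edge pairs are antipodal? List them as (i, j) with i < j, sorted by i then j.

count = 5; pairs: (0,2), (0,3), (1,5), (1,6), (2,6)

α = atan 0.3 = 16.70°;  2α = 33.40°
n_0 = (+0.7797, +0.6261)
n_1 = (-0.9915, +0.1297)
n_2 = (-0.8729, -0.4879)
n_3 = (-0.6190, -0.7854)
n_4 = (+0.1961, -0.9806)
n_5 = (+0.9622, -0.2725)
n_6 = (+0.9766, +0.2151)
  (0,1): δ = 46.22°  ·
  (0,2): δ = 9.56°  ✓
  (0,3): δ = 12.99°  ✓
  (0,4): δ = 62.55°  ·
  (0,5): δ = 125.42°  ·
  (0,6): δ = 153.66°  ·
  (1,2): δ = 143.34°  ·
  (1,3): δ = 120.79°  ·
  (1,4): δ = 71.24°  ·
  (1,5): δ = 8.36°  ✓
  (1,6): δ = 19.88°  ✓
  (2,3): δ = 157.45°  ·
  (2,4): δ = 107.90°  ·
  (2,5): δ = 45.02°  ·
  (2,6): δ = 16.78°  ✓
  (3,4): δ = 130.45°  ·
  (3,5): δ = 67.57°  ·
  (3,6): δ = 39.34°  ·
  (4,5): δ = 117.12°  ·
  (4,6): δ = 88.89°  ·
  (5,6): δ = 151.76°  ·
antipodal pairs: 5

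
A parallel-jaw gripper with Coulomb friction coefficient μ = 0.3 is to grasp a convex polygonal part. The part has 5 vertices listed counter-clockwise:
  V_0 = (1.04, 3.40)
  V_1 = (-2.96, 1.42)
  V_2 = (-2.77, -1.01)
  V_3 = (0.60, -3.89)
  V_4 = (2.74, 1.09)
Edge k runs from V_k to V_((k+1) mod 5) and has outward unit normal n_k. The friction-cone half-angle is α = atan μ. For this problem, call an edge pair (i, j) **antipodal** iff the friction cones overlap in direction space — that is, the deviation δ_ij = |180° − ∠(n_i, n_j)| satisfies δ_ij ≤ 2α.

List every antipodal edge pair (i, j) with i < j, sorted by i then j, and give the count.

count = 3; pairs: (1,3), (1,4), (2,4)

α = atan 0.3 = 16.70°;  2α = 33.40°
n_0 = (-0.4436, +0.8962)
n_1 = (-0.9970, -0.0780)
n_2 = (-0.6497, -0.7602)
n_3 = (+0.9188, -0.3948)
n_4 = (+0.8054, +0.5927)
  (0,1): δ = 111.86°  ·
  (0,2): δ = 66.85°  ·
  (0,3): δ = 40.41°  ·
  (0,4): δ = 100.02°  ·
  (1,2): δ = 134.99°  ·
  (1,3): δ = 27.72°  ✓
  (1,4): δ = 31.88°  ✓
  (2,3): δ = 72.74°  ·
  (2,4): δ = 13.13°  ✓
  (3,4): δ = 120.40°  ·
antipodal pairs: 3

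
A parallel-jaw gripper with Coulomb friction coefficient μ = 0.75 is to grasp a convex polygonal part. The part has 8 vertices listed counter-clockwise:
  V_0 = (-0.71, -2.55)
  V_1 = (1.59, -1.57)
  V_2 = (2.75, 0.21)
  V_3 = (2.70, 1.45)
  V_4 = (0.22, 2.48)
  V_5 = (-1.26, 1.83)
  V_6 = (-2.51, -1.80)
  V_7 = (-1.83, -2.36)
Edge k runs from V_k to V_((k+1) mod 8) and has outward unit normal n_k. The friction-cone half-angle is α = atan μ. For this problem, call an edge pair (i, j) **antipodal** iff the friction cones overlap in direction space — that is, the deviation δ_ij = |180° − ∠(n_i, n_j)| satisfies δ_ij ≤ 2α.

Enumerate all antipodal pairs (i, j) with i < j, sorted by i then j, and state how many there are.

α = atan 0.75 = 36.87°;  2α = 73.74°
n_0 = (+0.3920, -0.9200)
n_1 = (+0.8378, -0.5460)
n_2 = (+0.9992, +0.0403)
n_3 = (+0.3836, +0.9235)
n_4 = (-0.4021, +0.9156)
n_5 = (-0.9455, +0.3256)
n_6 = (-0.6357, -0.7719)
n_7 = (-0.1673, -0.9859)
  (0,1): δ = 146.17°  ·
  (0,2): δ = 110.77°  ·
  (0,3): δ = 45.63°  ✓
  (0,4): δ = 0.63°  ✓
  (0,5): δ = 47.92°  ✓
  (0,6): δ = 117.45°  ·
  (0,7): δ = 147.29°  ·
  (1,2): δ = 144.60°  ·
  (1,3): δ = 79.46°  ·
  (1,4): δ = 33.20°  ✓
  (1,5): δ = 14.09°  ✓
  (1,6): δ = 83.62°  ·
  (1,7): δ = 113.46°  ·
  (2,3): δ = 114.86°  ·
  (2,4): δ = 68.60°  ✓
  (2,5): δ = 21.31°  ✓
  (2,6): δ = 48.22°  ✓
  (2,7): δ = 78.06°  ·
  (3,4): δ = 133.74°  ·
  (3,5): δ = 86.45°  ·
  (3,6): δ = 16.92°  ✓
  (3,7): δ = 12.93°  ✓
  (4,5): δ = 132.71°  ·
  (4,6): δ = 63.18°  ✓
  (4,7): δ = 33.34°  ✓
  (5,6): δ = 110.47°  ·
  (5,7): δ = 80.63°  ·
  (6,7): δ = 150.16°  ·
antipodal pairs: 12

count = 12; pairs: (0,3), (0,4), (0,5), (1,4), (1,5), (2,4), (2,5), (2,6), (3,6), (3,7), (4,6), (4,7)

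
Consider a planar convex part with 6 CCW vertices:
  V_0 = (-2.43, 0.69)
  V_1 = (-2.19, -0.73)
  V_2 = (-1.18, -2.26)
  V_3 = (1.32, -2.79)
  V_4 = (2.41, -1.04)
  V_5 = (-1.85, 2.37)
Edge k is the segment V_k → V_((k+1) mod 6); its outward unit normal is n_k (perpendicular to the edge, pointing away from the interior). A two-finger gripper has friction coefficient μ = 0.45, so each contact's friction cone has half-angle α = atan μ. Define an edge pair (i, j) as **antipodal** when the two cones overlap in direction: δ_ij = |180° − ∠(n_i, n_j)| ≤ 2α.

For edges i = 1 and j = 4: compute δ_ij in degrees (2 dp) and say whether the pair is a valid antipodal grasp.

α = atan 0.45 = 24.23°;  2α = 48.46°
edge 1: e_1 = (+1.01, -1.53);  n_1 = (-0.8346, -0.5509)
edge 4: e_4 = (-4.26, +3.41);  n_4 = (+0.6249, +0.7807)
∠(n_1, n_4) = 162.11°
δ = |180° − 162.11°| = 17.89°
17.89° ≤ 2α = 48.46°  →  valid

δ = 17.89°, valid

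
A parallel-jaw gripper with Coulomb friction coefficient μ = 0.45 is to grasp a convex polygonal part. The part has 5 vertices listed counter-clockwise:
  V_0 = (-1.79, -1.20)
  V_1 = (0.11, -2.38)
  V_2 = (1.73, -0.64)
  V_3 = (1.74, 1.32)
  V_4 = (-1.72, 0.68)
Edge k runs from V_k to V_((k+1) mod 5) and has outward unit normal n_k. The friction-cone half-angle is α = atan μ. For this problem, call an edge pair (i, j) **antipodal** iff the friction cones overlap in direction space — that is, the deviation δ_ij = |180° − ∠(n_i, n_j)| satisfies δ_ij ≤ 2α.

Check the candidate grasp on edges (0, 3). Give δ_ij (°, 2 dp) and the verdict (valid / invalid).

α = atan 0.45 = 24.23°;  2α = 48.46°
edge 0: e_0 = (+1.90, -1.18);  n_0 = (-0.5276, -0.8495)
edge 3: e_3 = (-3.46, -0.64);  n_3 = (-0.1819, +0.9833)
∠(n_0, n_3) = 137.68°
δ = |180° − 137.68°| = 42.32°
42.32° ≤ 2α = 48.46°  →  valid

δ = 42.32°, valid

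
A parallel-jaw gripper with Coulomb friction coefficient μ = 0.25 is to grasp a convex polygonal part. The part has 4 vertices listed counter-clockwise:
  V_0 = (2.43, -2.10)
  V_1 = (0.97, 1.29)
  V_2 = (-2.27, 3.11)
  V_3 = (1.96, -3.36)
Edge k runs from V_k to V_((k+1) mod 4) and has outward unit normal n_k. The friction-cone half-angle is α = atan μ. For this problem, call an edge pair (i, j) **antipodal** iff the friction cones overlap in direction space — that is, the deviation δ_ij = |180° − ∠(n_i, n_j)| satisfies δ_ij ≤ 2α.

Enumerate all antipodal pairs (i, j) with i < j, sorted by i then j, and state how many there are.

α = atan 0.25 = 14.04°;  2α = 28.07°
n_0 = (+0.9184, +0.3956)
n_1 = (+0.4898, +0.8719)
n_2 = (-0.8370, -0.5472)
n_3 = (+0.9369, -0.3495)
  (0,1): δ = 142.62°  ·
  (0,2): δ = 9.88°  ✓
  (0,3): δ = 136.24°  ·
  (1,2): δ = 27.50°  ✓
  (1,3): δ = 98.87°  ·
  (2,3): δ = 53.63°  ·
antipodal pairs: 2

count = 2; pairs: (0,2), (1,2)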